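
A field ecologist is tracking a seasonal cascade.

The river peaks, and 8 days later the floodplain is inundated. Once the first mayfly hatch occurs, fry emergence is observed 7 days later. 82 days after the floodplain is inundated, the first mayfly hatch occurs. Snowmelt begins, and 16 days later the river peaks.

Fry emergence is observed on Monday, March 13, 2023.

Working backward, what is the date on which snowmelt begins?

Sunday, November 20, 2022

Fry emergence is observed: Mar 13, 2023.
The first mayfly hatch occurs: Mar 13, 2023 − 7 days = Mar 6, 2023.
The floodplain is inundated: Mar 6, 2023 − 82 days = Dec 14, 2022.
The river peaks: Dec 14, 2022 − 8 days = Dec 6, 2022.
Snowmelt begins: Dec 6, 2022 − 16 days = Nov 20, 2022.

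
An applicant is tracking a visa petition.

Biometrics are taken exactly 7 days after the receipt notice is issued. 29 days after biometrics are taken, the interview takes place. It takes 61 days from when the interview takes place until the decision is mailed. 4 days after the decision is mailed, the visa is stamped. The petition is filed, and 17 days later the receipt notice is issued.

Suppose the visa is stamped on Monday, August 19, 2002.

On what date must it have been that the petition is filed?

The visa is stamped: Aug 19, 2002.
The decision is mailed: Aug 19, 2002 − 4 days = Aug 15, 2002.
The interview takes place: Aug 15, 2002 − 61 days = Jun 15, 2002.
Biometrics are taken: Jun 15, 2002 − 29 days = May 17, 2002.
The receipt notice is issued: May 17, 2002 − 7 days = May 10, 2002.
The petition is filed: May 10, 2002 − 17 days = Apr 23, 2002.

Tuesday, April 23, 2002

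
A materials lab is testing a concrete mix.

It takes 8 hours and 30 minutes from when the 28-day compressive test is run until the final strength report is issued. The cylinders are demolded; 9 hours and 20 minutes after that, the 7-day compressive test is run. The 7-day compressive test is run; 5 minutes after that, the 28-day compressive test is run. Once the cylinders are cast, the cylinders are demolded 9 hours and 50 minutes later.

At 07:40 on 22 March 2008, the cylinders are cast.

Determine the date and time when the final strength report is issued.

11:25 on 23 March 2008

The cylinders are cast: 07:40 Mar 22, 2008.
The cylinders are demolded: 07:40 Mar 22, 2008 + 9h50m = 17:30 Mar 22, 2008.
The 7-day compressive test is run: 17:30 Mar 22, 2008 + 9h20m = 02:50 Mar 23, 2008.
The 28-day compressive test is run: 02:50 Mar 23, 2008 + 5m = 02:55 Mar 23, 2008.
The final strength report is issued: 02:55 Mar 23, 2008 + 8h30m = 11:25 Mar 23, 2008.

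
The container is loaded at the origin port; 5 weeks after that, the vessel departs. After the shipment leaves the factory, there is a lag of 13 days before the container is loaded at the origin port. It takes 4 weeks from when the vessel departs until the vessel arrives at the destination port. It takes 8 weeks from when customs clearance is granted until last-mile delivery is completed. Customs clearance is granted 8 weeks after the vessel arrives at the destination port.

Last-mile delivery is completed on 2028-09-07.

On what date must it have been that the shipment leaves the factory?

2028-03-03

Last-mile delivery is completed: Sep 7, 2028.
Customs clearance is granted: Sep 7, 2028 − 8 weeks = Jul 13, 2028.
The vessel arrives at the destination port: Jul 13, 2028 − 8 weeks = May 18, 2028.
The vessel departs: May 18, 2028 − 4 weeks = Apr 20, 2028.
The container is loaded at the origin port: Apr 20, 2028 − 5 weeks = Mar 16, 2028.
The shipment leaves the factory: Mar 16, 2028 − 13 days = Mar 3, 2028.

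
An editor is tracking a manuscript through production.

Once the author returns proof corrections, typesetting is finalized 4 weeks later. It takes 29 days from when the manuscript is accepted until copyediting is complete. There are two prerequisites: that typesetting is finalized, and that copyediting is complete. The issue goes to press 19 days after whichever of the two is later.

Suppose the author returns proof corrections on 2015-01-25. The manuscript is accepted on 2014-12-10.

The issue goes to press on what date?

The author returns proof corrections: Jan 25, 2015.
Typesetting is finalized: Jan 25, 2015 + 4 weeks = Feb 22, 2015.
The manuscript is accepted: Dec 10, 2014.
Copyediting is complete: Dec 10, 2014 + 29 days = Jan 8, 2015.
Both prerequisites met — typesetting is finalized (Feb 22, 2015), copyediting is complete (Jan 8, 2015); the later is Feb 22, 2015.
The issue goes to press: Feb 22, 2015 + 19 days = Mar 13, 2015.

2015-03-13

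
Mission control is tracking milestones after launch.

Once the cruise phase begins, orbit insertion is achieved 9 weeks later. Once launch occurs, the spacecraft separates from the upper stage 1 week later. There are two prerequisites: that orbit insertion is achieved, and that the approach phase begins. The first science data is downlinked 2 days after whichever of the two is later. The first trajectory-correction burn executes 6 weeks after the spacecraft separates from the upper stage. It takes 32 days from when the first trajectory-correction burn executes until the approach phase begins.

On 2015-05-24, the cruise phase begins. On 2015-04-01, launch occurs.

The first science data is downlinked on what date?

The cruise phase begins: May 24, 2015.
Orbit insertion is achieved: May 24, 2015 + 9 weeks = Jul 26, 2015.
Launch occurs: Apr 1, 2015.
The spacecraft separates from the upper stage: Apr 1, 2015 + 1 week = Apr 8, 2015.
The first trajectory-correction burn executes: Apr 8, 2015 + 6 weeks = May 20, 2015.
The approach phase begins: May 20, 2015 + 32 days = Jun 21, 2015.
Both prerequisites met — orbit insertion is achieved (Jul 26, 2015), the approach phase begins (Jun 21, 2015); the later is Jul 26, 2015.
The first science data is downlinked: Jul 26, 2015 + 2 days = Jul 28, 2015.

2015-07-28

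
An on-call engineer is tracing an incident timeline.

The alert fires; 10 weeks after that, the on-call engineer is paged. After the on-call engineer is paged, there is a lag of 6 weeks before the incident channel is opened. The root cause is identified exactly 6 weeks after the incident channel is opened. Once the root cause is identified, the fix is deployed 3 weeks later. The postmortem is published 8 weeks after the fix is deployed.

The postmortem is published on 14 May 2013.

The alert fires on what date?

The postmortem is published: May 14, 2013.
The fix is deployed: May 14, 2013 − 8 weeks = Mar 19, 2013.
The root cause is identified: Mar 19, 2013 − 3 weeks = Feb 26, 2013.
The incident channel is opened: Feb 26, 2013 − 6 weeks = Jan 15, 2013.
The on-call engineer is paged: Jan 15, 2013 − 6 weeks = Dec 4, 2012.
The alert fires: Dec 4, 2012 − 10 weeks = Sep 25, 2012.

25 September 2012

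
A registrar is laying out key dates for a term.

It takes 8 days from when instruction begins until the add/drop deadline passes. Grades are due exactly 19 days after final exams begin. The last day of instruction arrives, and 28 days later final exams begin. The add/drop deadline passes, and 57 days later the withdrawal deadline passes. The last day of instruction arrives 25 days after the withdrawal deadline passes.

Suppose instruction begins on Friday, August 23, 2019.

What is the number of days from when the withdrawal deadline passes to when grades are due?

Causal path: the withdrawal deadline passes → the last day of instruction arrives → final exams begin → grades are due.
Total delay along the path: 25 + 28 + 19 = 72 days.

72 days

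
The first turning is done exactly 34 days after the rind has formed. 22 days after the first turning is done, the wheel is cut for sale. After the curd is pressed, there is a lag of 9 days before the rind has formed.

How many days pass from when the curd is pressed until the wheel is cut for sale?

Causal path: the curd is pressed → the rind has formed → the first turning is done → the wheel is cut for sale.
Total delay along the path: 9 + 34 + 22 = 65 days.

65 days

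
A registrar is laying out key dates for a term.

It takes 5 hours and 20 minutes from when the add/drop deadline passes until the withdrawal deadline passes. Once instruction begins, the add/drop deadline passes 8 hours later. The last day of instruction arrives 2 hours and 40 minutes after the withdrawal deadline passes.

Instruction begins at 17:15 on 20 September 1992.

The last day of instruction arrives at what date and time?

Instruction begins: 17:15 Sep 20, 1992.
The add/drop deadline passes: 17:15 Sep 20, 1992 + 8h = 01:15 Sep 21, 1992.
The withdrawal deadline passes: 01:15 Sep 21, 1992 + 5h20m = 06:35 Sep 21, 1992.
The last day of instruction arrives: 06:35 Sep 21, 1992 + 2h40m = 09:15 Sep 21, 1992.

09:15 on 21 September 1992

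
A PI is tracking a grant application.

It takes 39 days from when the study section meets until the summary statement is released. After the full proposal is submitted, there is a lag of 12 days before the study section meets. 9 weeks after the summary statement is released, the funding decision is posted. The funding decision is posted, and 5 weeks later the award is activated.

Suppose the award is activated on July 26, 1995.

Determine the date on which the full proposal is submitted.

February 27, 1995

The award is activated: Jul 26, 1995.
The funding decision is posted: Jul 26, 1995 − 5 weeks = Jun 21, 1995.
The summary statement is released: Jun 21, 1995 − 9 weeks = Apr 19, 1995.
The study section meets: Apr 19, 1995 − 39 days = Mar 11, 1995.
The full proposal is submitted: Mar 11, 1995 − 12 days = Feb 27, 1995.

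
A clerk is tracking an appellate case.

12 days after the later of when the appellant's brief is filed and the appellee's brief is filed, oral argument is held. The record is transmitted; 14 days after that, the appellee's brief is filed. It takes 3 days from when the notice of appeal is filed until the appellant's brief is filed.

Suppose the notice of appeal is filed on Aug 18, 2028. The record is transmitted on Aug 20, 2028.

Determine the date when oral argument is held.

The notice of appeal is filed: Aug 18, 2028.
The appellant's brief is filed: Aug 18, 2028 + 3 days = Aug 21, 2028.
The record is transmitted: Aug 20, 2028.
The appellee's brief is filed: Aug 20, 2028 + 14 days = Sep 3, 2028.
Both prerequisites met — the appellant's brief is filed (Aug 21, 2028), the appellee's brief is filed (Sep 3, 2028); the later is Sep 3, 2028.
Oral argument is held: Sep 3, 2028 + 12 days = Sep 15, 2028.

Sep 15, 2028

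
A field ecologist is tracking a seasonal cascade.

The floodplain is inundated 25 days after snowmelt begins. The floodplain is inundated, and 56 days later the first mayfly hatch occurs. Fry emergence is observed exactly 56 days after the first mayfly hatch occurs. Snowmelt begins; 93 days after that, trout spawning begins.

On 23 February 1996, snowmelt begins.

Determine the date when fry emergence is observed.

9 July 1996

Snowmelt begins: Feb 23, 1996.
The floodplain is inundated: Feb 23, 1996 + 25 days = Mar 19, 1996.
The first mayfly hatch occurs: Mar 19, 1996 + 56 days = May 14, 1996.
Fry emergence is observed: May 14, 1996 + 56 days = Jul 9, 1996.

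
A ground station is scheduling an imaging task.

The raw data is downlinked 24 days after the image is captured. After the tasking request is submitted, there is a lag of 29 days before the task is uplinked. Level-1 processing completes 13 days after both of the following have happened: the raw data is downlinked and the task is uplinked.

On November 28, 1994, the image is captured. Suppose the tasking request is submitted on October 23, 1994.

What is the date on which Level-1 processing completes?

The image is captured: Nov 28, 1994.
The raw data is downlinked: Nov 28, 1994 + 24 days = Dec 22, 1994.
The tasking request is submitted: Oct 23, 1994.
The task is uplinked: Oct 23, 1994 + 29 days = Nov 21, 1994.
Both prerequisites met — the raw data is downlinked (Dec 22, 1994), the task is uplinked (Nov 21, 1994); the later is Dec 22, 1994.
Level-1 processing completes: Dec 22, 1994 + 13 days = Jan 4, 1995.

January 4, 1995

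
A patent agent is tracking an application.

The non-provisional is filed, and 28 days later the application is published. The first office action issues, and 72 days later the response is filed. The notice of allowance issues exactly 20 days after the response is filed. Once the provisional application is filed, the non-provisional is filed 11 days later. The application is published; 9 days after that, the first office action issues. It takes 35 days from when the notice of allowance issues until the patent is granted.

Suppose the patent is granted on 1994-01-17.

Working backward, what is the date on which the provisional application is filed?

The patent is granted: Jan 17, 1994.
The notice of allowance issues: Jan 17, 1994 − 35 days = Dec 13, 1993.
The response is filed: Dec 13, 1993 − 20 days = Nov 23, 1993.
The first office action issues: Nov 23, 1993 − 72 days = Sep 12, 1993.
The application is published: Sep 12, 1993 − 9 days = Sep 3, 1993.
The non-provisional is filed: Sep 3, 1993 − 28 days = Aug 6, 1993.
The provisional application is filed: Aug 6, 1993 − 11 days = Jul 26, 1993.

1993-07-26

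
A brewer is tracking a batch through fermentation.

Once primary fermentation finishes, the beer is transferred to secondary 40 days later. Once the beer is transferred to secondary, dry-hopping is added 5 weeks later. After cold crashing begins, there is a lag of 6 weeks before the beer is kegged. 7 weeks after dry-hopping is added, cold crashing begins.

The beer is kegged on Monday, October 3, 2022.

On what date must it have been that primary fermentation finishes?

The beer is kegged: Oct 3, 2022.
Cold crashing begins: Oct 3, 2022 − 6 weeks = Aug 22, 2022.
Dry-hopping is added: Aug 22, 2022 − 7 weeks = Jul 4, 2022.
The beer is transferred to secondary: Jul 4, 2022 − 5 weeks = May 30, 2022.
Primary fermentation finishes: May 30, 2022 − 40 days = Apr 20, 2022.

Wednesday, April 20, 2022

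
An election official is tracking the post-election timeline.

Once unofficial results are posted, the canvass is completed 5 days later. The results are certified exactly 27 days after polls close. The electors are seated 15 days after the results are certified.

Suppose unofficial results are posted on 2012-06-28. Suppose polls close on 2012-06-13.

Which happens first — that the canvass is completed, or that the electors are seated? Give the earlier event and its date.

Unofficial results are posted: Jun 28, 2012.
The canvass is completed: Jun 28, 2012 + 5 days = Jul 3, 2012.
Polls close: Jun 13, 2012.
The results are certified: Jun 13, 2012 + 27 days = Jul 10, 2012.
The electors are seated: Jul 10, 2012 + 15 days = Jul 25, 2012.
Comparing: the canvass is completed on Jul 3, 2012 vs the electors are seated on Jul 25, 2012. Earlier: the canvass is completed.

The canvass is completed — 2012-07-03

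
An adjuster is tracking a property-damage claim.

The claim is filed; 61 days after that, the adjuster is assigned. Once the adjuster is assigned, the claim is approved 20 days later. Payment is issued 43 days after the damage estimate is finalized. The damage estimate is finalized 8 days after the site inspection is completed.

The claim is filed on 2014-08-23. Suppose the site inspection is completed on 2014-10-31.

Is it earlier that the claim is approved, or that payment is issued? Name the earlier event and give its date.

The claim is approved — 2014-11-12

The claim is filed: Aug 23, 2014.
The adjuster is assigned: Aug 23, 2014 + 61 days = Oct 23, 2014.
The claim is approved: Oct 23, 2014 + 20 days = Nov 12, 2014.
The site inspection is completed: Oct 31, 2014.
The damage estimate is finalized: Oct 31, 2014 + 8 days = Nov 8, 2014.
Payment is issued: Nov 8, 2014 + 43 days = Dec 21, 2014.
Comparing: the claim is approved on Nov 12, 2014 vs payment is issued on Dec 21, 2014. Earlier: the claim is approved.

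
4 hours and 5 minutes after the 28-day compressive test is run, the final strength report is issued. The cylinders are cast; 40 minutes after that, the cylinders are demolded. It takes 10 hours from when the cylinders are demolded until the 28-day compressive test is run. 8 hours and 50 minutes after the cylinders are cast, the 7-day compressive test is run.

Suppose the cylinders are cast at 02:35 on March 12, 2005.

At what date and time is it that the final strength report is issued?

17:20 on March 12, 2005

The cylinders are cast: 02:35 Mar 12, 2005.
The cylinders are demolded: 02:35 Mar 12, 2005 + 40m = 03:15 Mar 12, 2005.
The 28-day compressive test is run: 03:15 Mar 12, 2005 + 10h = 13:15 Mar 12, 2005.
The final strength report is issued: 13:15 Mar 12, 2005 + 4h05m = 17:20 Mar 12, 2005.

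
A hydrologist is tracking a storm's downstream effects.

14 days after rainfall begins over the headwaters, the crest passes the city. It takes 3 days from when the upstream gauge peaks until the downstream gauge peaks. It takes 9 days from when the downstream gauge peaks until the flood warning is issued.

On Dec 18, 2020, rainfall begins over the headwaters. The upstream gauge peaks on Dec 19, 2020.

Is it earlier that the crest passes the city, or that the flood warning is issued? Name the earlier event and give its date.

Rainfall begins over the headwaters: Dec 18, 2020.
The crest passes the city: Dec 18, 2020 + 14 days = Jan 1, 2021.
The upstream gauge peaks: Dec 19, 2020.
The downstream gauge peaks: Dec 19, 2020 + 3 days = Dec 22, 2020.
The flood warning is issued: Dec 22, 2020 + 9 days = Dec 31, 2020.
Comparing: the crest passes the city on Jan 1, 2021 vs the flood warning is issued on Dec 31, 2020. Earlier: the flood warning is issued.

The flood warning is issued — Dec 31, 2020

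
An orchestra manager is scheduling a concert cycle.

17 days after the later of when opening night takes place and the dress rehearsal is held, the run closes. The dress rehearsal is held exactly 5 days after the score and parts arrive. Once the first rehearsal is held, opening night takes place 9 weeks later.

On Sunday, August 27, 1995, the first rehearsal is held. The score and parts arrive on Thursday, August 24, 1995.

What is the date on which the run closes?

Wednesday, November 15, 1995

The first rehearsal is held: Aug 27, 1995.
Opening night takes place: Aug 27, 1995 + 9 weeks = Oct 29, 1995.
The score and parts arrive: Aug 24, 1995.
The dress rehearsal is held: Aug 24, 1995 + 5 days = Aug 29, 1995.
Both prerequisites met — opening night takes place (Oct 29, 1995), the dress rehearsal is held (Aug 29, 1995); the later is Oct 29, 1995.
The run closes: Oct 29, 1995 + 17 days = Nov 15, 1995.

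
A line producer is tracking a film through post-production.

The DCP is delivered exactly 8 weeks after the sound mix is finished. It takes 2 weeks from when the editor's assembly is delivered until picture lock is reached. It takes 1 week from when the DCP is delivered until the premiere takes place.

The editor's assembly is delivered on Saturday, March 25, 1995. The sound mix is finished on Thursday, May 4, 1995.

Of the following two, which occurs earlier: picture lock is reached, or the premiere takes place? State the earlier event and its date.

Picture lock is reached — Saturday, April 8, 1995

The editor's assembly is delivered: Mar 25, 1995.
Picture lock is reached: Mar 25, 1995 + 2 weeks = Apr 8, 1995.
The sound mix is finished: May 4, 1995.
The DCP is delivered: May 4, 1995 + 8 weeks = Jun 29, 1995.
The premiere takes place: Jun 29, 1995 + 1 week = Jul 6, 1995.
Comparing: picture lock is reached on Apr 8, 1995 vs the premiere takes place on Jul 6, 1995. Earlier: picture lock is reached.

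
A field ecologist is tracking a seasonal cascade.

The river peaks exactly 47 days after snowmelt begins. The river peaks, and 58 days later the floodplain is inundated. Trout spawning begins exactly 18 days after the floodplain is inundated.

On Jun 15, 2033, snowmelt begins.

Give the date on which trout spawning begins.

Snowmelt begins: Jun 15, 2033.
The river peaks: Jun 15, 2033 + 47 days = Aug 1, 2033.
The floodplain is inundated: Aug 1, 2033 + 58 days = Sep 28, 2033.
Trout spawning begins: Sep 28, 2033 + 18 days = Oct 16, 2033.

Oct 16, 2033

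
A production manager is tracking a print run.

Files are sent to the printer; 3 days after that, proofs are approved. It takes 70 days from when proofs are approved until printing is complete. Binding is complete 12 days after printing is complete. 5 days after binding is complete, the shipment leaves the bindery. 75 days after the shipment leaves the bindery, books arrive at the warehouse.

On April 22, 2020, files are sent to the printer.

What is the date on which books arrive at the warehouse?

Files are sent to the printer: Apr 22, 2020.
Proofs are approved: Apr 22, 2020 + 3 days = Apr 25, 2020.
Printing is complete: Apr 25, 2020 + 70 days = Jul 4, 2020.
Binding is complete: Jul 4, 2020 + 12 days = Jul 16, 2020.
The shipment leaves the bindery: Jul 16, 2020 + 5 days = Jul 21, 2020.
Books arrive at the warehouse: Jul 21, 2020 + 75 days = Oct 4, 2020.

October 4, 2020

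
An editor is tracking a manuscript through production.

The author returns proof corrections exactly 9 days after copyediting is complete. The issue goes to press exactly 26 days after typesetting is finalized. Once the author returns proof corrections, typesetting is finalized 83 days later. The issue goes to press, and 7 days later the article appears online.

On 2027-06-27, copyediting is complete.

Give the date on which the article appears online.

Copyediting is complete: Jun 27, 2027.
The author returns proof corrections: Jun 27, 2027 + 9 days = Jul 6, 2027.
Typesetting is finalized: Jul 6, 2027 + 83 days = Sep 27, 2027.
The issue goes to press: Sep 27, 2027 + 26 days = Oct 23, 2027.
The article appears online: Oct 23, 2027 + 7 days = Oct 30, 2027.

2027-10-30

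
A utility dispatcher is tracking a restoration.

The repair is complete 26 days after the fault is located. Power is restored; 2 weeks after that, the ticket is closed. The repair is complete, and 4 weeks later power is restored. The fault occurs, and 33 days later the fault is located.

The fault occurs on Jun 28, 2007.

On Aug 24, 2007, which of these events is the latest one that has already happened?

The fault occurs: Jun 28, 2007.
The fault is located: Jun 28, 2007 + 33 days = Jul 31, 2007.
The repair is complete: Jul 31, 2007 + 26 days = Aug 26, 2007.
Power is restored: Aug 26, 2007 + 4 weeks = Sep 23, 2007.
The ticket is closed: Sep 23, 2007 + 2 weeks = Oct 7, 2007.
Aug 24, 2007 falls between when the fault is located (Jul 31, 2007) and when the repair is complete (Aug 26, 2007).

The fault is located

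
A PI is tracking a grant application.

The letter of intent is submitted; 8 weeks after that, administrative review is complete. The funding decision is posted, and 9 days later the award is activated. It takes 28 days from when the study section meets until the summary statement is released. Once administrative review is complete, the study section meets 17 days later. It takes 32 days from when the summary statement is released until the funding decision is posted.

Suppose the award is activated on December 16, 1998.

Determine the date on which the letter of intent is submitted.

July 27, 1998

The award is activated: Dec 16, 1998.
The funding decision is posted: Dec 16, 1998 − 9 days = Dec 7, 1998.
The summary statement is released: Dec 7, 1998 − 32 days = Nov 5, 1998.
The study section meets: Nov 5, 1998 − 28 days = Oct 8, 1998.
Administrative review is complete: Oct 8, 1998 − 17 days = Sep 21, 1998.
The letter of intent is submitted: Sep 21, 1998 − 8 weeks = Jul 27, 1998.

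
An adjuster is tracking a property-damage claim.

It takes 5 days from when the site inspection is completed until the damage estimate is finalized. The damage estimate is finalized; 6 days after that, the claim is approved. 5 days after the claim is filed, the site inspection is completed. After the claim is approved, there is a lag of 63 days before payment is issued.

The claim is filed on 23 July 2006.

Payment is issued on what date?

10 October 2006

The claim is filed: Jul 23, 2006.
The site inspection is completed: Jul 23, 2006 + 5 days = Jul 28, 2006.
The damage estimate is finalized: Jul 28, 2006 + 5 days = Aug 2, 2006.
The claim is approved: Aug 2, 2006 + 6 days = Aug 8, 2006.
Payment is issued: Aug 8, 2006 + 63 days = Oct 10, 2006.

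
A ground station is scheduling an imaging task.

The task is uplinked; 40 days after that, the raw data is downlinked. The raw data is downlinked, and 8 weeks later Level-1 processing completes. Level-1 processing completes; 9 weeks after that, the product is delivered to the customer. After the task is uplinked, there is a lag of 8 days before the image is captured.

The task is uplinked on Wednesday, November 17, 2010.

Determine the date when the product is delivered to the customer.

Monday, April 25, 2011

The task is uplinked: Nov 17, 2010.
The raw data is downlinked: Nov 17, 2010 + 40 days = Dec 27, 2010.
Level-1 processing completes: Dec 27, 2010 + 8 weeks = Feb 21, 2011.
The product is delivered to the customer: Feb 21, 2011 + 9 weeks = Apr 25, 2011.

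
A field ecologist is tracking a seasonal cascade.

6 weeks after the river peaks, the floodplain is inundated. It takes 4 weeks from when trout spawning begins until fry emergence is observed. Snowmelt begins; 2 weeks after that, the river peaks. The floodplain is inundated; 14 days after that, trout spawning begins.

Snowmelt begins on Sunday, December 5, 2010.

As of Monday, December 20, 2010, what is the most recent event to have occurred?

The river peaks

Snowmelt begins: Dec 5, 2010.
The river peaks: Dec 5, 2010 + 2 weeks = Dec 19, 2010.
The floodplain is inundated: Dec 19, 2010 + 6 weeks = Jan 30, 2011.
Trout spawning begins: Jan 30, 2011 + 14 days = Feb 13, 2011.
Fry emergence is observed: Feb 13, 2011 + 4 weeks = Mar 13, 2011.
Dec 20, 2010 falls between when the river peaks (Dec 19, 2010) and when the floodplain is inundated (Jan 30, 2011).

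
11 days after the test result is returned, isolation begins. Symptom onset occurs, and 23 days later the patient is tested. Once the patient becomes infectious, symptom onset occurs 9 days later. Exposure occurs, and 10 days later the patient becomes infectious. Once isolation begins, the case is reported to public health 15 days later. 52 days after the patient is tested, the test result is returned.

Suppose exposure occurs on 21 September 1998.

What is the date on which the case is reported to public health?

19 January 1999

Exposure occurs: Sep 21, 1998.
The patient becomes infectious: Sep 21, 1998 + 10 days = Oct 1, 1998.
Symptom onset occurs: Oct 1, 1998 + 9 days = Oct 10, 1998.
The patient is tested: Oct 10, 1998 + 23 days = Nov 2, 1998.
The test result is returned: Nov 2, 1998 + 52 days = Dec 24, 1998.
Isolation begins: Dec 24, 1998 + 11 days = Jan 4, 1999.
The case is reported to public health: Jan 4, 1999 + 15 days = Jan 19, 1999.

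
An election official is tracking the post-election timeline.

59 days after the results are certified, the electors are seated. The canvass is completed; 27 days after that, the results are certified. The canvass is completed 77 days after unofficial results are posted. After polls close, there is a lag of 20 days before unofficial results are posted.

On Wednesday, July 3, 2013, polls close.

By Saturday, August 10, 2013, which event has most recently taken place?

Polls close: Jul 3, 2013.
Unofficial results are posted: Jul 3, 2013 + 20 days = Jul 23, 2013.
The canvass is completed: Jul 23, 2013 + 77 days = Oct 8, 2013.
The results are certified: Oct 8, 2013 + 27 days = Nov 4, 2013.
The electors are seated: Nov 4, 2013 + 59 days = Jan 2, 2014.
Aug 10, 2013 falls between when unofficial results are posted (Jul 23, 2013) and when the canvass is completed (Oct 8, 2013).

Unofficial results are posted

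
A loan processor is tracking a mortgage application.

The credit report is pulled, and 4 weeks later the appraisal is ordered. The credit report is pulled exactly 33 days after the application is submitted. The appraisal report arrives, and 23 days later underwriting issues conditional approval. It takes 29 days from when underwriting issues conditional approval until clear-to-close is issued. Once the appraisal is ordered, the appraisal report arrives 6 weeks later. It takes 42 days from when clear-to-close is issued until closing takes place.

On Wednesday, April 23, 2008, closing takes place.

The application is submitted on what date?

Tuesday, October 9, 2007

Closing takes place: Apr 23, 2008.
Clear-to-close is issued: Apr 23, 2008 − 42 days = Mar 12, 2008.
Underwriting issues conditional approval: Mar 12, 2008 − 29 days = Feb 12, 2008.
The appraisal report arrives: Feb 12, 2008 − 23 days = Jan 20, 2008.
The appraisal is ordered: Jan 20, 2008 − 6 weeks = Dec 9, 2007.
The credit report is pulled: Dec 9, 2007 − 4 weeks = Nov 11, 2007.
The application is submitted: Nov 11, 2007 − 33 days = Oct 9, 2007.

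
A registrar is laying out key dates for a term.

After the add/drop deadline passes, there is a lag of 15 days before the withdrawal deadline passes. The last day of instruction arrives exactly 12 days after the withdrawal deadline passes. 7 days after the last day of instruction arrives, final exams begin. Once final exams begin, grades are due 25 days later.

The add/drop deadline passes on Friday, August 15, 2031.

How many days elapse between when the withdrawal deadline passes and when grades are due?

44 days

Causal path: the withdrawal deadline passes → the last day of instruction arrives → final exams begin → grades are due.
Total delay along the path: 12 + 7 + 25 = 44 days.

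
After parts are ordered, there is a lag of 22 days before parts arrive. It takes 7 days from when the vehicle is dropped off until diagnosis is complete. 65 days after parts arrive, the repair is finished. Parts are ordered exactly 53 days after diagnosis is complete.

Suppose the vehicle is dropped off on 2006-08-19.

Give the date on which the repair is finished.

The vehicle is dropped off: Aug 19, 2006.
Diagnosis is complete: Aug 19, 2006 + 7 days = Aug 26, 2006.
Parts are ordered: Aug 26, 2006 + 53 days = Oct 18, 2006.
Parts arrive: Oct 18, 2006 + 22 days = Nov 9, 2006.
The repair is finished: Nov 9, 2006 + 65 days = Jan 13, 2007.

2007-01-13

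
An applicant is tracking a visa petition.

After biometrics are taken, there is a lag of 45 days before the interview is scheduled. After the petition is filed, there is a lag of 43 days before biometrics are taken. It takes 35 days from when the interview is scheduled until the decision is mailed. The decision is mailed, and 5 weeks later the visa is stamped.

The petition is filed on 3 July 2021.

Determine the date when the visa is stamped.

The petition is filed: Jul 3, 2021.
Biometrics are taken: Jul 3, 2021 + 43 days = Aug 15, 2021.
The interview is scheduled: Aug 15, 2021 + 45 days = Sep 29, 2021.
The decision is mailed: Sep 29, 2021 + 35 days = Nov 3, 2021.
The visa is stamped: Nov 3, 2021 + 5 weeks = Dec 8, 2021.

8 December 2021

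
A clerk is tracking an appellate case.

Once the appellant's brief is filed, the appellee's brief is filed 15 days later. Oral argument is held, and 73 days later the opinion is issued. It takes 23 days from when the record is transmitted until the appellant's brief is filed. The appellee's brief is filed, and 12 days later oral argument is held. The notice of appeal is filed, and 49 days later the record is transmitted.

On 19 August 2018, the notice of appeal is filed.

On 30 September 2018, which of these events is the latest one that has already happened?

The notice of appeal is filed: Aug 19, 2018.
The record is transmitted: Aug 19, 2018 + 49 days = Oct 7, 2018.
The appellant's brief is filed: Oct 7, 2018 + 23 days = Oct 30, 2018.
The appellee's brief is filed: Oct 30, 2018 + 15 days = Nov 14, 2018.
Oral argument is held: Nov 14, 2018 + 12 days = Nov 26, 2018.
The opinion is issued: Nov 26, 2018 + 73 days = Feb 7, 2019.
Sep 30, 2018 falls between when the notice of appeal is filed (Aug 19, 2018) and when the record is transmitted (Oct 7, 2018).

The notice of appeal is filed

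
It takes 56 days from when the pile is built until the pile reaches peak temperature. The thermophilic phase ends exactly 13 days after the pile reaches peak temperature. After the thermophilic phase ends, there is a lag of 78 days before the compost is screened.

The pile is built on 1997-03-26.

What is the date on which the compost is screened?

The pile is built: Mar 26, 1997.
The pile reaches peak temperature: Mar 26, 1997 + 56 days = May 21, 1997.
The thermophilic phase ends: May 21, 1997 + 13 days = Jun 3, 1997.
The compost is screened: Jun 3, 1997 + 78 days = Aug 20, 1997.

1997-08-20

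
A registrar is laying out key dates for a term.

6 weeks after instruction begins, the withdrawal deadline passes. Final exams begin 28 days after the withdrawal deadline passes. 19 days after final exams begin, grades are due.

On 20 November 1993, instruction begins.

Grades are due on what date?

Instruction begins: Nov 20, 1993.
The withdrawal deadline passes: Nov 20, 1993 + 6 weeks = Jan 1, 1994.
Final exams begin: Jan 1, 1994 + 28 days = Jan 29, 1994.
Grades are due: Jan 29, 1994 + 19 days = Feb 17, 1994.

17 February 1994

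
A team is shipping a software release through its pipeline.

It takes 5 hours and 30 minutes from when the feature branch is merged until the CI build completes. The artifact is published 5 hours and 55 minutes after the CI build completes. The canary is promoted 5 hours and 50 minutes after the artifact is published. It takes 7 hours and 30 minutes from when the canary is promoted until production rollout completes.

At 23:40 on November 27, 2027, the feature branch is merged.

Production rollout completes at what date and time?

The feature branch is merged: 23:40 Nov 27, 2027.
The CI build completes: 23:40 Nov 27, 2027 + 5h30m = 05:10 Nov 28, 2027.
The artifact is published: 05:10 Nov 28, 2027 + 5h55m = 11:05 Nov 28, 2027.
The canary is promoted: 11:05 Nov 28, 2027 + 5h50m = 16:55 Nov 28, 2027.
Production rollout completes: 16:55 Nov 28, 2027 + 7h30m = 00:25 Nov 29, 2027.

00:25 on November 29, 2027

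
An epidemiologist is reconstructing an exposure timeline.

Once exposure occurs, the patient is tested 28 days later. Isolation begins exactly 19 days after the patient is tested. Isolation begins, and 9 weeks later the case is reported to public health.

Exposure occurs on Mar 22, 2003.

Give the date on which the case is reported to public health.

Jul 10, 2003

Exposure occurs: Mar 22, 2003.
The patient is tested: Mar 22, 2003 + 28 days = Apr 19, 2003.
Isolation begins: Apr 19, 2003 + 19 days = May 8, 2003.
The case is reported to public health: May 8, 2003 + 9 weeks = Jul 10, 2003.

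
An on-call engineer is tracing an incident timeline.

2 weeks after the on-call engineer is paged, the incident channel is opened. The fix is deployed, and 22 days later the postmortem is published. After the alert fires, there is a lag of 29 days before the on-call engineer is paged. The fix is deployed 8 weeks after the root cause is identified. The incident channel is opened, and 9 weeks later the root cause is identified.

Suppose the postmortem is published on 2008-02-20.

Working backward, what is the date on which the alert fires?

2007-08-20

The postmortem is published: Feb 20, 2008.
The fix is deployed: Feb 20, 2008 − 22 days = Jan 29, 2008.
The root cause is identified: Jan 29, 2008 − 8 weeks = Dec 4, 2007.
The incident channel is opened: Dec 4, 2007 − 9 weeks = Oct 2, 2007.
The on-call engineer is paged: Oct 2, 2007 − 2 weeks = Sep 18, 2007.
The alert fires: Sep 18, 2007 − 29 days = Aug 20, 2007.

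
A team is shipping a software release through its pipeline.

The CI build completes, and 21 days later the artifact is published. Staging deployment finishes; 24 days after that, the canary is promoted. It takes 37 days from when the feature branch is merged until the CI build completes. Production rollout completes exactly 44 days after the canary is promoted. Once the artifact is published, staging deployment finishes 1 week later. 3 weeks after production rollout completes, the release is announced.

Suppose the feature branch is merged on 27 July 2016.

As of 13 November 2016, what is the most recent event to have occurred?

The feature branch is merged: Jul 27, 2016.
The CI build completes: Jul 27, 2016 + 37 days = Sep 2, 2016.
The artifact is published: Sep 2, 2016 + 21 days = Sep 23, 2016.
Staging deployment finishes: Sep 23, 2016 + 1 week = Sep 30, 2016.
The canary is promoted: Sep 30, 2016 + 24 days = Oct 24, 2016.
Production rollout completes: Oct 24, 2016 + 44 days = Dec 7, 2016.
The release is announced: Dec 7, 2016 + 3 weeks = Dec 28, 2016.
Nov 13, 2016 falls between when the canary is promoted (Oct 24, 2016) and when production rollout completes (Dec 7, 2016).

The canary is promoted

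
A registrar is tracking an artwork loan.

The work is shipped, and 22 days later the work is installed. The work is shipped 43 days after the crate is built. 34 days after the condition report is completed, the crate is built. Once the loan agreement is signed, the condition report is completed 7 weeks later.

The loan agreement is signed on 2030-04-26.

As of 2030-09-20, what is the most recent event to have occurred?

The loan agreement is signed: Apr 26, 2030.
The condition report is completed: Apr 26, 2030 + 7 weeks = Jun 14, 2030.
The crate is built: Jun 14, 2030 + 34 days = Jul 18, 2030.
The work is shipped: Jul 18, 2030 + 43 days = Aug 30, 2030.
The work is installed: Aug 30, 2030 + 22 days = Sep 21, 2030.
Sep 20, 2030 falls between when the work is shipped (Aug 30, 2030) and when the work is installed (Sep 21, 2030).

The work is shipped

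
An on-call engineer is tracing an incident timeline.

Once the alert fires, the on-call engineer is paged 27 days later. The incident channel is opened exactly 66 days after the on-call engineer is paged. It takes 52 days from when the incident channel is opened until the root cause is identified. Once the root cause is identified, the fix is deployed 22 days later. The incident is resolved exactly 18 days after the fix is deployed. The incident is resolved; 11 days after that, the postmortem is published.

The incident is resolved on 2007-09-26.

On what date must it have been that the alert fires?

2007-03-25

The incident is resolved: Sep 26, 2007.
The fix is deployed: Sep 26, 2007 − 18 days = Sep 8, 2007.
The root cause is identified: Sep 8, 2007 − 22 days = Aug 17, 2007.
The incident channel is opened: Aug 17, 2007 − 52 days = Jun 26, 2007.
The on-call engineer is paged: Jun 26, 2007 − 66 days = Apr 21, 2007.
The alert fires: Apr 21, 2007 − 27 days = Mar 25, 2007.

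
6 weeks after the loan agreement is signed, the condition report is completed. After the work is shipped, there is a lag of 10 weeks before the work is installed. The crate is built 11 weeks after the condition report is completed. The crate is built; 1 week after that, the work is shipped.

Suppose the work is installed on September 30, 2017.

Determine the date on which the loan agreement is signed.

The work is installed: Sep 30, 2017.
The work is shipped: Sep 30, 2017 − 10 weeks = Jul 22, 2017.
The crate is built: Jul 22, 2017 − 1 week = Jul 15, 2017.
The condition report is completed: Jul 15, 2017 − 11 weeks = Apr 29, 2017.
The loan agreement is signed: Apr 29, 2017 − 6 weeks = Mar 18, 2017.

March 18, 2017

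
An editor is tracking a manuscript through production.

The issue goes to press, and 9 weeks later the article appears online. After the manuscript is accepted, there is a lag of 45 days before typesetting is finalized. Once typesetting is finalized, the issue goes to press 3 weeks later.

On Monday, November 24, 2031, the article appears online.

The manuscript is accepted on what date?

Friday, July 18, 2031

The article appears online: Nov 24, 2031.
The issue goes to press: Nov 24, 2031 − 9 weeks = Sep 22, 2031.
Typesetting is finalized: Sep 22, 2031 − 3 weeks = Sep 1, 2031.
The manuscript is accepted: Sep 1, 2031 − 45 days = Jul 18, 2031.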